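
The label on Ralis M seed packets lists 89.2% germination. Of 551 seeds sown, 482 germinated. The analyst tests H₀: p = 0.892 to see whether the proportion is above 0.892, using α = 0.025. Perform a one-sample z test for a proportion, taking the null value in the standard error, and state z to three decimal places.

z = -1.303

p̂ = 482/551 ≈ 0.87477.
SE = √(p₀(1−p₀)/n) = √(0.096336/551) = 0.01322.
z = (0.87477 − 0.892)/0.01322 = -0.01723/0.01322 = -1.303.
p-value = P(Z > -1.303) ≈ 0.9037; since p > α = 0.025, fail to reject H₀.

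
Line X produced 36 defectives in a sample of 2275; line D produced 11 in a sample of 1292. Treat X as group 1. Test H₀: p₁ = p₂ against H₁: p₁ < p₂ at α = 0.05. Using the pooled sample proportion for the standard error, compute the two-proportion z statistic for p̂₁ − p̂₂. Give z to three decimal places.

z = 1.840

p̂₁ = 36/2275 = 0.015824, p̂₂ = 11/1292 = 0.008514.
Pooled p̂ = (36+11)/(2275+1292) = 47/3567 = 0.013176.
SE = √(0.0130027 × 0.00121355) = 0.003972.
z = (0.015824 − 0.008514)/0.003972 = 0.007310/0.003972 = 1.840.
p-value = P(Z < 1.840) ≈ 0.9671; since p > α = 0.05, fail to reject H₀.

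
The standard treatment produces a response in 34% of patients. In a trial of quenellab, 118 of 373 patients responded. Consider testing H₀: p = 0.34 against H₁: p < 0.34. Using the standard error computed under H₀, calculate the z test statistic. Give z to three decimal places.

p̂ = 118/373 ≈ 0.31635.
Standard error under H₀: √(0.34×0.66/373) = 0.02453.
z = (0.31635 − 0.34)/0.02453 = -0.02365/0.02453 = -0.964.
p-value = P(Z < -0.964) ≈ 0.1675.

z = -0.964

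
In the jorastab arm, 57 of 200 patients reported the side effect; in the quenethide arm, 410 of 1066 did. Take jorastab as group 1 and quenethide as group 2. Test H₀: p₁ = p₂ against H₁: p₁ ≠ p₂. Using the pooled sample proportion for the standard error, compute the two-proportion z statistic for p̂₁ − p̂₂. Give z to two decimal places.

p̂₁ = 57/200 ≈ 0.2850, p̂₂ = 410/1066 ≈ 0.3846.
Pooled p̂ = (57+410)/(200+1066) = 467/1266 = 0.3689.
SE = √(0.232807 × 0.00593809) = 0.0372.
z = (0.2850 − 0.3846)/0.0372 = -0.0996/0.0372 = -2.68.

z = -2.68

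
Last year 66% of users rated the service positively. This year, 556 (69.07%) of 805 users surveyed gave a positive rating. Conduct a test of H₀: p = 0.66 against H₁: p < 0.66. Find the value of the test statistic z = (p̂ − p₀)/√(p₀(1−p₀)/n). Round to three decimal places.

z = 1.838

p̂ = 556/805 ≈ 0.690683.
Under H₀, SE = √(0.66·0.34/805) = √(0.000278758) = 0.016696.
z = (0.690683 − 0.66)/0.016696 = 0.030683/0.016696 = 1.838.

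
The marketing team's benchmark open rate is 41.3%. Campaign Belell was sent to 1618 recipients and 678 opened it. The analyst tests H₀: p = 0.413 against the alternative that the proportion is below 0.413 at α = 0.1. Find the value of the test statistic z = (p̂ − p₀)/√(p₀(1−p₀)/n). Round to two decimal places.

z = 0.49

p̂ = 678/1618 = 0.4190.
SE = √(p₀(1−p₀)/n) = √(0.24243/1618) = 0.0122.
z = (0.4190 − 0.413)/0.0122 = 0.0060/0.0122 = 0.49.
p-value = P(Z < 0.493) ≈ 0.6890, so at α = 0.1 we fail to reject H₀.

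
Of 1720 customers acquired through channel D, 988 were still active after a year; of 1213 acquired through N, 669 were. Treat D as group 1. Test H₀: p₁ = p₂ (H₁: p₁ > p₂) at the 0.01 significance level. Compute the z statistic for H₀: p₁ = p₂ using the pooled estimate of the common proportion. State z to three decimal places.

p̂₁ = 988/1720 = 0.574419, p̂₂ = 669/1213 = 0.551525.
Pooled p̂ = (988+669)/(1720+1213) = 1657/2933 = 0.564951.
SE = √(p̂(1−p̂)(1/n₁+1/n₂)) = √(0.564951·0.435049·0.0014058) = √(0.000345519) = 0.018588.
z = (0.574419 − 0.551525)/0.018588 = 0.022894/0.018588 = 1.232.
p-value = P(Z > 1.232) ≈ 0.1090; since p > α = 0.01, fail to reject H₀.

z = 1.232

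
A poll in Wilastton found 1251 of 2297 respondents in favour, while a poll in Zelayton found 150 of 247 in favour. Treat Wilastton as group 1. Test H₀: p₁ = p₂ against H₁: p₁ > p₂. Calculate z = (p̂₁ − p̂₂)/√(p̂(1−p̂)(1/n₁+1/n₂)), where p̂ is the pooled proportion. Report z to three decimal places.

z = -1.881

p̂₁ = 1251/2297 ≈ 0.54462, p̂₂ = 150/247 ≈ 0.60729.
Pooled p̂ = (1251+150)/(2297+247) = 1401/2544 = 0.55071.
SE = √(p̂(1−p̂)(1/n₁+1/n₂)) = √(0.55071·0.44929·0.00448393) = √(0.00110945) = 0.03331.
z = (0.54462 − 0.60729)/0.03331 = -0.06267/0.03331 = -1.881.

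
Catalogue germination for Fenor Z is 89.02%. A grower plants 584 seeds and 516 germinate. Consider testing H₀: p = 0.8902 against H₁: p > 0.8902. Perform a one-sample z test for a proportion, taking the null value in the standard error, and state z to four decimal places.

p̂ = 516/584 ≈ 0.883562.
Under H₀, SE = √(0.8902·0.1098/584) = √(0.00016737) = 0.012937.
z = (0.883562 − 0.8902)/0.012937 = -0.006638/0.012937 = -0.5131.

z = -0.5131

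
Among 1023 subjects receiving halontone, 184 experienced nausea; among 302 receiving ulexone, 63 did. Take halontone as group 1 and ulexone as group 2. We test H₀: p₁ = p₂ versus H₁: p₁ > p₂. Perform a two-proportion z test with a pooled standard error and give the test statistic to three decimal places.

z = -1.127

p̂₁ = 184/1023 ≈ 0.17986, p̂₂ = 63/302 ≈ 0.20861.
Pooled p̂ = (184+63)/(1023+302) = 247/1325 = 0.18642.
SE = √(0.151665 × 0.00428878) = 0.02550.
z = (0.17986 − 0.20861)/0.02550 = -0.02875/0.02550 = -1.127.
p-value = P(Z > -1.127) ≈ 0.8702.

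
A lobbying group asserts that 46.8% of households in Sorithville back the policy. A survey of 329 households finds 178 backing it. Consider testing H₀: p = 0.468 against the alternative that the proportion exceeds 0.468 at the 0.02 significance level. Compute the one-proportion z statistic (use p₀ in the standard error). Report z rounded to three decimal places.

p̂ = 178/329 ≈ 0.54103.
SE = √(p₀(1−p₀)/n) = √(0.24898/329) = 0.02751.
z = (0.54103 − 0.468)/0.02751 = 0.07303/0.02751 = 2.655.
p-value = P(Z > 2.655) ≈ 0.0040. With α = 0.02, reject H₀.

z = 2.655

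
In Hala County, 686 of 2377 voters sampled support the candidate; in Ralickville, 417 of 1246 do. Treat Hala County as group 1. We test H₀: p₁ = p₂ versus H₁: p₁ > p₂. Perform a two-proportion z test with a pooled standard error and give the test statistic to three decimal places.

p̂₁ = 686/2377 ≈ 0.28860, p̂₂ = 417/1246 ≈ 0.33467.
Pooled p̂ = (686+417)/(2377+1246) = 1103/3623 = 0.30444.
SE = √(p̂(1−p̂)(1/n₁+1/n₂)) = √(0.30444·0.69556·0.00122327) = √(0.000259036) = 0.01609.
z = (0.28860 − 0.33467)/0.01609 = -0.04607/0.01609 = -2.863.
p-value = P(Z > -2.863) ≈ 0.9979.

z = -2.863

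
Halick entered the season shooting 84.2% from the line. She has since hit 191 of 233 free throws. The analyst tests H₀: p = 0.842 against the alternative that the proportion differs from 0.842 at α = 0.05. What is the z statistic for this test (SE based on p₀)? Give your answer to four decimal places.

z = -0.9315

p̂ = 191/233 ≈ 0.819742.
SE = √(p₀(1−p₀)/n) = √(0.13304/233) = 0.023895.
z = (0.819742 − 0.842)/0.023895 = -0.022258/0.023895 = -0.9315.
p-value = 2·P(Z > 0.931) ≈ 0.3516; since p > α = 0.05, fail to reject H₀.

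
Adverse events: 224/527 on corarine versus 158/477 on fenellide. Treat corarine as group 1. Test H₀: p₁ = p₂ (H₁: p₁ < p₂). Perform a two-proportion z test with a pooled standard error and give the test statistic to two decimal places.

z = 3.06

p̂₁ = 224/527 = 0.4250, p̂₂ = 158/477 = 0.3312.
Pooled p̂ = (224+158)/(527+477) = 382/1004 = 0.3805.
SE = √(0.235715 × 0.00399397) = 0.0307.
z = (0.4250 − 0.3312)/0.0307 = 0.0938/0.0307 = 3.06.
p-value = P(Z < 3.057) ≈ 0.9989.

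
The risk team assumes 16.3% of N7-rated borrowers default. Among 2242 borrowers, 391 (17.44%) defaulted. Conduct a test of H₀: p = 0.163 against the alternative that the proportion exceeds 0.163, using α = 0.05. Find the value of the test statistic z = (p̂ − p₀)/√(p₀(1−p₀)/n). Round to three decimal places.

z = 1.461

p̂ = 391/2242 = 0.174398.
Under H₀, SE = √(0.163·0.837/2242) = √(6.08524e-05) = 0.007801.
z = (0.174398 − 0.163)/0.007801 = 0.011398/0.007801 = 1.461.
p-value = P(Z > 1.461) ≈ 0.0720. With α = 0.05, fail to reject H₀.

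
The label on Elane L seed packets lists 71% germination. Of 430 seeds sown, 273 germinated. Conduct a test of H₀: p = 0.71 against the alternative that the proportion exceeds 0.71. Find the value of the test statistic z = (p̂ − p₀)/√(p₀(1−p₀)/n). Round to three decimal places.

z = -3.433

p̂ = 273/430 ≈ 0.63488.
Under H₀, SE = √(0.71·0.29/430) = √(0.000478837) = 0.02188.
z = (0.63488 − 0.71)/0.02188 = -0.07512/0.02188 = -3.433.
p-value = P(Z > -3.433) ≈ 0.9997.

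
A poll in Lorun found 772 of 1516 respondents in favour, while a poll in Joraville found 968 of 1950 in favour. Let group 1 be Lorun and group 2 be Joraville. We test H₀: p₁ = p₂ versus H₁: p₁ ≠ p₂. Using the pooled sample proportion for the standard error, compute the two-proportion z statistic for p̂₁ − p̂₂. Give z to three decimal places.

z = 0.749

p̂₁ = 772/1516 ≈ 0.50923, p̂₂ = 968/1950 ≈ 0.49641.
Pooled p̂ = (772+968)/(1516+1950) = 1740/3466 = 0.50202.
SE = √(0.249996 × 0.00117245) = 0.01712.
z = (0.50923 − 0.49641)/0.01712 = 0.01282/0.01712 = 0.749.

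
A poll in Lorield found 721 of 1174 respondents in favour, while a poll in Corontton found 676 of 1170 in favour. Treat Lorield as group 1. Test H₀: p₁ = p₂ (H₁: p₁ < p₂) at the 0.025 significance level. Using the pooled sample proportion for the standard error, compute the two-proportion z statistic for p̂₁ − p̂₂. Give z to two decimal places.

z = 1.79

p̂₁ = 721/1174 ≈ 0.6141, p̂₂ = 676/1170 ≈ 0.5778.
Pooled p̂ = (721+676)/(1174+1170) = 1397/2344 = 0.5960.
SE = √(0.240786 × 0.00170649) = 0.0203.
z = (0.6141 − 0.5778)/0.0203 = 0.0363/0.0203 = 1.79.
p-value = P(Z < 1.794) ≈ 0.9636, so at α = 0.025 we fail to reject H₀.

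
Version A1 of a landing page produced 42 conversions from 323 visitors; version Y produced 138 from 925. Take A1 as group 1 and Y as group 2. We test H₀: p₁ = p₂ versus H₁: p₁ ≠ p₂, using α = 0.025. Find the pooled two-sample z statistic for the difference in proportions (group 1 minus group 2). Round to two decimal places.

z = -0.84

p̂₁ = 42/323 ≈ 0.13003, p̂₂ = 138/925 ≈ 0.14919.
Pooled p̂ = (42+138)/(323+925) = 180/1248 = 0.14423.
SE = √(0.123428 × 0.00417706) = 0.02271.
z = (0.13003 − 0.14919)/0.02271 = -0.01916/0.02271 = -0.84.
Two-sided p-value ≈ 2·Φ(−0.844) = 0.3988, so at α = 0.025 we fail to reject H₀.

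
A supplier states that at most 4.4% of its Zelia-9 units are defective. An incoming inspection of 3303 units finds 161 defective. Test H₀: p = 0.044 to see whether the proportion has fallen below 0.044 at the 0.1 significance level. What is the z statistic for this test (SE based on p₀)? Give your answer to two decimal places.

p̂ = 161/3303 = 0.04874.
Standard error under H₀: √(0.044×0.956/3303) = 0.00357.
z = (0.04874 − 0.044)/0.00357 = 0.00474/0.00357 = 1.33.
p-value = P(Z < 1.329) ≈ 0.9081; since p > α = 0.1, fail to reject H₀.

z = 1.33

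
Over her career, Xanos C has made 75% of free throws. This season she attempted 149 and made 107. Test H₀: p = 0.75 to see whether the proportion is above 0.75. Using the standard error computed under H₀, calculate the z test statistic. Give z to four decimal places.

z = -0.8987

p̂ = 107/149 = 0.718121.
Standard error under H₀: √(0.75×0.25/149) = 0.035474.
z = (0.718121 − 0.75)/0.035474 = -0.031879/0.035474 = -0.8987.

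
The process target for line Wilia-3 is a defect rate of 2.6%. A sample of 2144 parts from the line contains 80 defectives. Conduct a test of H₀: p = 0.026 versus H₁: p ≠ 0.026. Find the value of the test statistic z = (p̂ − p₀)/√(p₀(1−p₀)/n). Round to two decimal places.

z = 3.29

p̂ = 80/2144 = 0.03731.
SE = √(p₀(1−p₀)/n) = √(0.025324/2144) = 0.00344.
z = (0.03731 − 0.026)/0.00344 = 0.01131/0.00344 = 3.29.
p-value = 2·P(Z > 3.292) ≈ 0.0010.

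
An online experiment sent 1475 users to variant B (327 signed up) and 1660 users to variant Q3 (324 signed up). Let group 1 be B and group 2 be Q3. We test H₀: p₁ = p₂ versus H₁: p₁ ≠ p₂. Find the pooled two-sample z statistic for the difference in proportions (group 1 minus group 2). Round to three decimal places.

z = 1.827

p̂₁ = 327/1475 ≈ 0.22169, p̂₂ = 324/1660 ≈ 0.19518.
Pooled p̂ = (327+324)/(1475+1660) = 651/3135 = 0.20766.
SE = √(0.164535 × 0.00128038) = 0.01451.
z = (0.22169 − 0.19518)/0.01451 = 0.02651/0.01451 = 1.827.
p-value = 2·P(Z > 1.827) ≈ 0.0677.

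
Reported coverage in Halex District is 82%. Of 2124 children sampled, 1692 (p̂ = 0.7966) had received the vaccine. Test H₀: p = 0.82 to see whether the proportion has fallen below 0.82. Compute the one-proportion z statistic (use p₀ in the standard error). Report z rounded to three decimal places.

p̂ = 1692/2124 = 0.796610.
Standard error under H₀: √(0.82×0.18/2124) = 0.008336.
z = (0.796610 − 0.82)/0.008336 = -0.023390/0.008336 = -2.806.
p-value = P(Z < -2.806) ≈ 0.0025.

z = -2.806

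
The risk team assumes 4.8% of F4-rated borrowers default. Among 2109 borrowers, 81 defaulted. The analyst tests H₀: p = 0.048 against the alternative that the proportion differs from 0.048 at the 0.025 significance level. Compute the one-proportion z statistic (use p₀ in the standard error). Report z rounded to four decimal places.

z = -2.0609

p̂ = 81/2109 = 0.0384068.
Under H₀, SE = √(0.048·0.952/2109) = √(2.16671e-05) = 0.0046548.
z = (0.0384068 − 0.048)/0.0046548 = -0.0095932/0.0046548 = -2.0609.
Two-sided p-value ≈ 2·Φ(−2.061) = 0.0393. With α = 0.025, fail to reject H₀.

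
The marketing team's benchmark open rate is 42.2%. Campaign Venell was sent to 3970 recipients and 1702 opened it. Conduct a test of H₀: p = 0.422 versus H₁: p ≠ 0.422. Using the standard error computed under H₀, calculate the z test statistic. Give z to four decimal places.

z = 0.8567

p̂ = 1702/3970 = 0.428715.
Under H₀, SE = √(0.422·0.578/3970) = √(6.14398e-05) = 0.007838.
z = (0.428715 − 0.422)/0.007838 = 0.006715/0.007838 = 0.8567.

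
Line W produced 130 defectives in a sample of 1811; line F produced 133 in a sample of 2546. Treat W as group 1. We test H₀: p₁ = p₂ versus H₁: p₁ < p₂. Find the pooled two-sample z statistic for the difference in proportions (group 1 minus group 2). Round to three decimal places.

z = 2.670

p̂₁ = 130/1811 ≈ 0.071784, p̂₂ = 133/2546 ≈ 0.052239.
Pooled p̂ = (130+133)/(1811+2546) = 263/4357 = 0.060363.
SE = √(0.056719 × 0.000944954) = 0.007321.
z = (0.071784 − 0.052239)/0.007321 = 0.019545/0.007321 = 2.670.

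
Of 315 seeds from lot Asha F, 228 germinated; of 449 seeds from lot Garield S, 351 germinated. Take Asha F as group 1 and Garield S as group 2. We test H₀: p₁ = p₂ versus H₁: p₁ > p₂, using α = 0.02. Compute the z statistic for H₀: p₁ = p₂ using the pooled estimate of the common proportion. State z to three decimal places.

z = -1.840

p̂₁ = 228/315 ≈ 0.72381, p̂₂ = 351/449 ≈ 0.78174.
Pooled p̂ = (228+351)/(315+449) = 579/764 = 0.75785.
SE = √(0.183512 × 0.00540177) = 0.03148.
z = (0.72381 − 0.78174)/0.03148 = -0.05793/0.03148 = -1.840.
p-value = P(Z > -1.840) ≈ 0.9671, so at α = 0.02 we fail to reject H₀.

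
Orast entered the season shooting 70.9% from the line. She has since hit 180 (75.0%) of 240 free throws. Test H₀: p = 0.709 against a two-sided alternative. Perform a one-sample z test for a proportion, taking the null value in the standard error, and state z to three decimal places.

p̂ = 180/240 = 0.75000.
Standard error under H₀: √(0.709×0.291/240) = 0.02932.
z = (0.75000 − 0.709)/0.02932 = 0.04100/0.02932 = 1.398.
p-value = 2·P(Z > 1.398) ≈ 0.1620.

z = 1.398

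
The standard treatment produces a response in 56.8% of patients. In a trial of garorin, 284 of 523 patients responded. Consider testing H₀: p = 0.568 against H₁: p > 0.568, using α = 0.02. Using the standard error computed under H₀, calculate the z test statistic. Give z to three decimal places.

z = -1.153

p̂ = 284/523 = 0.54302.
SE = √(p₀(1−p₀)/n) = √(0.24538/523) = 0.02166.
z = (0.54302 − 0.568)/0.02166 = -0.02498/0.02166 = -1.153.
p-value = P(Z > -1.153) ≈ 0.8756. With α = 0.02, fail to reject H₀.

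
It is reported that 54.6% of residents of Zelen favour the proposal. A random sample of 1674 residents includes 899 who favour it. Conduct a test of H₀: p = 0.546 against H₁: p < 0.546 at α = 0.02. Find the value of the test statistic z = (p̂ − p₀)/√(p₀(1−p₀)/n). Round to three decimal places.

p̂ = 899/1674 ≈ 0.537037.
Standard error under H₀: √(0.546×0.454/1674) = 0.012169.
z = (0.537037 − 0.546)/0.012169 = -0.008963/0.012169 = -0.737.
p-value = P(Z < -0.737) ≈ 0.2307, so at α = 0.02 we fail to reject H₀.

z = -0.737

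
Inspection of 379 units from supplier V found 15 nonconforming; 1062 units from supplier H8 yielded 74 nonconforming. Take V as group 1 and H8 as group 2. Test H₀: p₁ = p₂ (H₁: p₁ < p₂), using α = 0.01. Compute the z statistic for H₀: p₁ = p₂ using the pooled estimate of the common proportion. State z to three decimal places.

p̂₁ = 15/379 ≈ 0.03958, p̂₂ = 74/1062 ≈ 0.06968.
Pooled p̂ = (15+74)/(379+1062) = 89/1441 = 0.06176.
SE = √(p̂(1−p̂)(1/n₁+1/n₂)) = √(0.06176·0.93824·0.00358014) = √(0.000207462) = 0.01440.
z = (0.03958 − 0.06968)/0.01440 = -0.03010/0.01440 = -2.090.
p-value = P(Z < -2.090) ≈ 0.0183; since p > α = 0.01, fail to reject H₀.

z = -2.090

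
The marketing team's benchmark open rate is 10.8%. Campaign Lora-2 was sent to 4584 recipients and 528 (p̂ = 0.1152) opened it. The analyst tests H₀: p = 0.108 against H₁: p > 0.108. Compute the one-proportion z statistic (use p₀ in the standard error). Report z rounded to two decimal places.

z = 1.57

p̂ = 528/4584 ≈ 0.1152.
Under H₀, SE = √(0.108·0.892/4584) = √(2.10157e-05) = 0.0046.
z = (0.1152 − 0.108)/0.0046 = 0.0072/0.0046 = 1.57.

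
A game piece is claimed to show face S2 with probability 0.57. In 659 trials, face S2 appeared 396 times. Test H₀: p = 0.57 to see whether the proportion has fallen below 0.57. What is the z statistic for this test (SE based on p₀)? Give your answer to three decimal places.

p̂ = 396/659 = 0.600910.
SE = √(p₀(1−p₀)/n) = √(0.2451/659) = 0.019285.
z = (0.600910 − 0.57)/0.019285 = 0.030910/0.019285 = 1.603.
p-value = P(Z < 1.603) ≈ 0.9455.

z = 1.603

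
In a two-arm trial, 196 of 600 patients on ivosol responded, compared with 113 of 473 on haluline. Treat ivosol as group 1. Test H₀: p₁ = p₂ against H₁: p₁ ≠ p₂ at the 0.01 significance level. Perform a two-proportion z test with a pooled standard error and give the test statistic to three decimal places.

z = 3.152

p̂₁ = 196/600 ≈ 0.326667, p̂₂ = 113/473 ≈ 0.238901.
Pooled p̂ = (196+113)/(600+473) = 309/1073 = 0.287978.
SE = √(0.205047 × 0.00378083) = 0.027843.
z = (0.326667 − 0.238901)/0.027843 = 0.087766/0.027843 = 3.152.
Two-sided p-value ≈ 2·Φ(−3.152) = 0.0016. With α = 0.01, reject H₀.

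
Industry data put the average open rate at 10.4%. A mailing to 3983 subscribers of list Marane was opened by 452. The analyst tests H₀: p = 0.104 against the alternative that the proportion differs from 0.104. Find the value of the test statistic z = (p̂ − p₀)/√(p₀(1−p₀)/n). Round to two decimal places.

p̂ = 452/3983 = 0.11348.
Under H₀, SE = √(0.104·0.896/3983) = √(2.33954e-05) = 0.00484.
z = (0.11348 − 0.104)/0.00484 = 0.00948/0.00484 = 1.96.
p-value = 2·P(Z > 1.960) ≈ 0.0499.

z = 1.96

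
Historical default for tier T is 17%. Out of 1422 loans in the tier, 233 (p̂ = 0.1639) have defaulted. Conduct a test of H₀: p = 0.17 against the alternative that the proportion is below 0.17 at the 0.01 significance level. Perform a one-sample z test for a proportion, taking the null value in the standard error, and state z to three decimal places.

p̂ = 233/1422 = 0.16385.
Under H₀, SE = √(0.17·0.83/1422) = √(9.92264e-05) = 0.00996.
z = (0.16385 − 0.17)/0.00996 = -0.00615/0.00996 = -0.617.
p-value = P(Z < -0.617) ≈ 0.2686, so at α = 0.01 we fail to reject H₀.

z = -0.617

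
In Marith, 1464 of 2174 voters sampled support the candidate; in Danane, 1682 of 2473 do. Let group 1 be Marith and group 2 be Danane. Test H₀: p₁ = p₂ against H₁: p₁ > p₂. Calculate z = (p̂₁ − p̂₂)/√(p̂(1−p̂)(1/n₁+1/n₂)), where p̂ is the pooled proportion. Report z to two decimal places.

z = -0.49

p̂₁ = 1464/2174 = 0.6734, p̂₂ = 1682/2473 = 0.6801.
Pooled p̂ = (1464+1682)/(2174+2473) = 3146/4647 = 0.6770.
SE = √(p̂(1−p̂)(1/n₁+1/n₂)) = √(0.6770·0.3230·0.000864349) = √(0.000189009) = 0.0137.
z = (0.6734 − 0.6801)/0.0137 = -0.0067/0.0137 = -0.49.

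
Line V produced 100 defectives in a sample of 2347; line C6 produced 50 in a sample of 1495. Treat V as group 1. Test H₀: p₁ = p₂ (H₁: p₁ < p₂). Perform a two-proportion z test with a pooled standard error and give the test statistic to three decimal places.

z = 1.430

p̂₁ = 100/2347 = 0.042608, p̂₂ = 50/1495 = 0.033445.
Pooled p̂ = (100+50)/(2347+1495) = 150/3842 = 0.039042.
SE = √(0.0375179 × 0.00109497) = 0.006409.
z = (0.042608 − 0.033445)/0.006409 = 0.009163/0.006409 = 1.430.
p-value = P(Z < 1.430) ≈ 0.9236.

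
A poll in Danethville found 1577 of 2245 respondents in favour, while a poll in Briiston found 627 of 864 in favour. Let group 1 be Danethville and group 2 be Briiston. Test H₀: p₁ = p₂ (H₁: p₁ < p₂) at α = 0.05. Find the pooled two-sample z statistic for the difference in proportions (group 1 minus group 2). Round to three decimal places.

z = -1.278

p̂₁ = 1577/2245 = 0.70245, p̂₂ = 627/864 = 0.72569.
Pooled p̂ = (1577+627)/(2245+864) = 2204/3109 = 0.70891.
SE = √(p̂(1−p̂)(1/n₁+1/n₂)) = √(0.70891·0.29109·0.00160284) = √(0.000330757) = 0.01819.
z = (0.70245 − 0.72569)/0.01819 = -0.02324/0.01819 = -1.278.
p-value = P(Z < -1.278) ≈ 0.1006; since p > α = 0.05, fail to reject H₀.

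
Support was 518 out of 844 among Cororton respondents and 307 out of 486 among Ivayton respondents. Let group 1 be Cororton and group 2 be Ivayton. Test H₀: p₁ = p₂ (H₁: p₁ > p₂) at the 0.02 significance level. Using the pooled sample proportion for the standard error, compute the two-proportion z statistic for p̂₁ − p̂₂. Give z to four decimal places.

p̂₁ = 518/844 = 0.613744, p̂₂ = 307/486 = 0.631687.
Pooled p̂ = (518+307)/(844+486) = 825/1330 = 0.620301.
SE = √(p̂(1−p̂)(1/n₁+1/n₂)) = √(0.620301·0.379699·0.00324245) = √(0.000763686) = 0.027635.
z = (0.613744 − 0.631687)/0.027635 = -0.017943/0.027635 = -0.6493.
p-value = P(Z > -0.649) ≈ 0.7419, so at α = 0.02 we fail to reject H₀.

z = -0.6493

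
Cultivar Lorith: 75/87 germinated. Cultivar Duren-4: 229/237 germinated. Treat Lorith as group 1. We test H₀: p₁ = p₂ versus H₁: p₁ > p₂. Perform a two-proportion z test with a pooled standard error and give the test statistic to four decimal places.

z = -3.4532

p̂₁ = 75/87 = 0.862069, p̂₂ = 229/237 = 0.966245.
Pooled p̂ = (75+229)/(87+237) = 304/324 = 0.938272.
SE = √(p̂(1−p̂)(1/n₁+1/n₂)) = √(0.938272·0.061728·0.0157137) = √(0.000910104) = 0.030168.
z = (0.862069 − 0.966245)/0.030168 = -0.104176/0.030168 = -3.4532.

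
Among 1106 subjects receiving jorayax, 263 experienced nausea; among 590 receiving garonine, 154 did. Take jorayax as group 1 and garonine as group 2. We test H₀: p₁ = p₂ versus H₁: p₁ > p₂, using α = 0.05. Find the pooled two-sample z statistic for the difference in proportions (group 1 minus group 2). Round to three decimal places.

z = -1.058

p̂₁ = 263/1106 = 0.23779, p̂₂ = 154/590 = 0.26102.
Pooled p̂ = (263+154)/(1106+590) = 417/1696 = 0.24587.
SE = √(0.185419 × 0.00259907) = 0.02195.
z = (0.23779 − 0.26102)/0.02195 = -0.02323/0.02195 = -1.058.
p-value = P(Z > -1.058) ≈ 0.8549, so at α = 0.05 we fail to reject H₀.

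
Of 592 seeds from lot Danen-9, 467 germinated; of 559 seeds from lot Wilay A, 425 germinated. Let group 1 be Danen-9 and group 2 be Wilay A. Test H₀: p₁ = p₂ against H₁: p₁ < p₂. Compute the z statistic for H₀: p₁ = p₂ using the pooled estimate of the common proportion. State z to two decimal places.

z = 1.16

p̂₁ = 467/592 ≈ 0.7889, p̂₂ = 425/559 ≈ 0.7603.
Pooled p̂ = (467+425)/(592+559) = 892/1151 = 0.7750.
SE = √(p̂(1−p̂)(1/n₁+1/n₂)) = √(0.7750·0.2250·0.0034781) = √(0.000606535) = 0.0246.
z = (0.7889 − 0.7603)/0.0246 = 0.0286/0.0246 = 1.16.
p-value = P(Z < 1.160) ≈ 0.8769.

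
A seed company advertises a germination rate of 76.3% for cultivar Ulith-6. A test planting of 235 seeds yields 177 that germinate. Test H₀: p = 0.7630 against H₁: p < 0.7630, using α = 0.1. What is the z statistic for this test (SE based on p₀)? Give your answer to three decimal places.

z = -0.354

p̂ = 177/235 ≈ 0.75319.
Standard error under H₀: √(0.763×0.237/235) = 0.02774.
z = (0.75319 − 0.763)/0.02774 = -0.00981/0.02774 = -0.354.
p-value = P(Z < -0.354) ≈ 0.3618. With α = 0.1, fail to reject H₀.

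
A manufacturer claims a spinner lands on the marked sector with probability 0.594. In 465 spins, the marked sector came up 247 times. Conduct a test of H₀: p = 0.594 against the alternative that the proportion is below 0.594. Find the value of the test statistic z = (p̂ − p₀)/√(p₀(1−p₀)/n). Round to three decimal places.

z = -2.758

p̂ = 247/465 ≈ 0.531183.
Standard error under H₀: √(0.594×0.406/465) = 0.022773.
z = (0.531183 − 0.594)/0.022773 = -0.062817/0.022773 = -2.758.
p-value = P(Z < -2.758) ≈ 0.0029.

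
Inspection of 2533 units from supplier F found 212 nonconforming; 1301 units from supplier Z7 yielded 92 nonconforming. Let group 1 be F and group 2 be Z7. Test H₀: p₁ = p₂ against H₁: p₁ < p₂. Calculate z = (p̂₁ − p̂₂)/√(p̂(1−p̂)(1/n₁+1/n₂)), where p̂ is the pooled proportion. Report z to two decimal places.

z = 1.41

p̂₁ = 212/2533 = 0.0837, p̂₂ = 92/1301 = 0.0707.
Pooled p̂ = (212+92)/(2533+1301) = 304/3834 = 0.0793.
SE = √(p̂(1−p̂)(1/n₁+1/n₂)) = √(0.0793·0.9207·0.00116343) = √(8.49344e-05) = 0.0092.
z = (0.0837 − 0.0707)/0.0092 = 0.0130/0.0092 = 1.41.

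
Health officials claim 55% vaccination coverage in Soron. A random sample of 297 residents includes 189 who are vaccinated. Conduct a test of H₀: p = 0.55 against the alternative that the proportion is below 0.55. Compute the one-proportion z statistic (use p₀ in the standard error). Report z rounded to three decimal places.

z = 2.992

p̂ = 189/297 ≈ 0.636364.
Standard error under H₀: √(0.55×0.45/297) = 0.028868.
z = (0.636364 − 0.55)/0.028868 = 0.086364/0.028868 = 2.992.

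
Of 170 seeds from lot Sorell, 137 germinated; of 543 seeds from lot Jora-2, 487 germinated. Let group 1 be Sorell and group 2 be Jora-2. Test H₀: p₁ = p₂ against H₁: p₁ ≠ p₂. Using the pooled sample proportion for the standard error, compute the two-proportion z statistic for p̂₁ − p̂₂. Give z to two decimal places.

z = -3.13

p̂₁ = 137/170 ≈ 0.80588, p̂₂ = 487/543 ≈ 0.89687.
Pooled p̂ = (137+487)/(170+543) = 624/713 = 0.87518.
SE = √(p̂(1−p̂)(1/n₁+1/n₂)) = √(0.87518·0.12482·0.00772397) = √(0.000843794) = 0.02905.
z = (0.80588 − 0.89687)/0.02905 = -0.09099/0.02905 = -3.13.
p-value = 2·P(Z > 3.132) ≈ 0.0017.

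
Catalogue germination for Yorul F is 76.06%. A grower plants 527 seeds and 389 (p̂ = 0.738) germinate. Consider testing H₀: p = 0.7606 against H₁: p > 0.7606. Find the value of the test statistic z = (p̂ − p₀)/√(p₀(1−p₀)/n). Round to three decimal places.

z = -1.208

p̂ = 389/527 = 0.73814.
SE = √(p₀(1−p₀)/n) = √(0.18209/527) = 0.01859.
z = (0.73814 − 0.7606)/0.01859 = -0.02246/0.01859 = -1.208.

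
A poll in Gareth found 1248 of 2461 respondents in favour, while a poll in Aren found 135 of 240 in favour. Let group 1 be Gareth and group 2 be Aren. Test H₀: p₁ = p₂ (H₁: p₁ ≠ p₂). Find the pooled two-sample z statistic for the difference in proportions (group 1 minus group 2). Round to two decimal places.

p̂₁ = 1248/2461 ≈ 0.5071, p̂₂ = 135/240 ≈ 0.5625.
Pooled p̂ = (1248+135)/(2461+240) = 1383/2701 = 0.5120.
SE = √(0.249855 × 0.00457301) = 0.0338.
z = (0.5071 − 0.5625)/0.0338 = -0.0554/0.0338 = -1.64.
Two-sided p-value ≈ 2·Φ(−1.639) = 0.1013.

z = -1.64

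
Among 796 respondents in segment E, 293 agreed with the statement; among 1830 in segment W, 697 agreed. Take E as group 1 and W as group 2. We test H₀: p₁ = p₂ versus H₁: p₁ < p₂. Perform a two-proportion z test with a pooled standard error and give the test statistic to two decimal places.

p̂₁ = 293/796 ≈ 0.3681, p̂₂ = 697/1830 ≈ 0.3809.
Pooled p̂ = (293+697)/(796+1830) = 990/2626 = 0.3770.
SE = √(p̂(1−p̂)(1/n₁+1/n₂)) = √(0.3770·0.6230·0.00180273) = √(0.000423409) = 0.0206.
z = (0.3681 − 0.3809)/0.0206 = -0.0128/0.0206 = -0.62.
p-value = P(Z < -0.621) ≈ 0.2672.

z = -0.62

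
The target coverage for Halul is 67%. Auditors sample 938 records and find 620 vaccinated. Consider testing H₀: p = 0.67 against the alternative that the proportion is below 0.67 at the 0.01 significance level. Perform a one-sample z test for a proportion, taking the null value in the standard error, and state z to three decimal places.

p̂ = 620/938 = 0.660981.
Under H₀, SE = √(0.67·0.33/938) = √(0.000235714) = 0.015353.
z = (0.660981 − 0.67)/0.015353 = -0.009019/0.015353 = -0.587.
p-value = P(Z < -0.587) ≈ 0.2784, so at α = 0.01 we fail to reject H₀.

z = -0.587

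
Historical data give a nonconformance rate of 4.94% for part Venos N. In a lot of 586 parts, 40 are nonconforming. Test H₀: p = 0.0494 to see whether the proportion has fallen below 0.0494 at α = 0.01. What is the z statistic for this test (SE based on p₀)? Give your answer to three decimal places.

z = 2.107

p̂ = 40/586 = 0.06826.
SE = √(p₀(1−p₀)/n) = √(0.04696/586) = 0.00895.
z = (0.06826 − 0.0494)/0.00895 = 0.01886/0.00895 = 2.107.
p-value = P(Z < 2.107) ≈ 0.9824. With α = 0.01, fail to reject H₀.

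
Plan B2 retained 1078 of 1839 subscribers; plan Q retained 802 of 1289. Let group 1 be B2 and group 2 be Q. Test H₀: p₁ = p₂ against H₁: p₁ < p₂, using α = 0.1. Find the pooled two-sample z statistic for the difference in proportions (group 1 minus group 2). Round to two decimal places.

z = -2.02

p̂₁ = 1078/1839 ≈ 0.5862, p̂₂ = 802/1289 ≈ 0.6222.
Pooled p̂ = (1078+802)/(1839+1289) = 1880/3128 = 0.6010.
SE = √(p̂(1−p̂)(1/n₁+1/n₂)) = √(0.6010·0.3990·0.00131957) = √(0.000316425) = 0.0178.
z = (0.5862 − 0.6222)/0.0178 = -0.0360/0.0178 = -2.02.
p-value = P(Z < -2.024) ≈ 0.0215. With α = 0.1, reject H₀.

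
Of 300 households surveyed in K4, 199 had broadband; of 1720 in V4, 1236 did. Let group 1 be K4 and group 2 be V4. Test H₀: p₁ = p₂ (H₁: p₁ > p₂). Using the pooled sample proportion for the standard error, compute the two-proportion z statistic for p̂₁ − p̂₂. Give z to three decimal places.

z = -1.948

p̂₁ = 199/300 = 0.663333, p̂₂ = 1236/1720 = 0.718605.
Pooled p̂ = (199+1236)/(300+1720) = 1435/2020 = 0.710396.
SE = √(0.205734 × 0.00391473) = 0.028379.
z = (0.663333 − 0.718605)/0.028379 = -0.055272/0.028379 = -1.948.
p-value = P(Z > -1.948) ≈ 0.9743.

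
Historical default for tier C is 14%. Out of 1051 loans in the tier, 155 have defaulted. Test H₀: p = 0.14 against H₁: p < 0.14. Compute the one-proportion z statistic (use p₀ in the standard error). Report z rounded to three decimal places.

p̂ = 155/1051 ≈ 0.14748.
Under H₀, SE = √(0.14·0.86/1051) = √(0.000114558) = 0.01070.
z = (0.14748 − 0.14)/0.01070 = 0.00748/0.01070 = 0.699.
p-value = P(Z < 0.699) ≈ 0.7576.

z = 0.699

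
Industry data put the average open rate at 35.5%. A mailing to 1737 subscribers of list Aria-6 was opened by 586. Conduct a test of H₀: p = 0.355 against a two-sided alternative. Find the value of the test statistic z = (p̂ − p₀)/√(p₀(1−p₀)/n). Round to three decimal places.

z = -1.536

p̂ = 586/1737 ≈ 0.337363.
SE = √(p₀(1−p₀)/n) = √(0.22897/1737) = 0.011481.
z = (0.337363 − 0.355)/0.011481 = -0.017637/0.011481 = -1.536.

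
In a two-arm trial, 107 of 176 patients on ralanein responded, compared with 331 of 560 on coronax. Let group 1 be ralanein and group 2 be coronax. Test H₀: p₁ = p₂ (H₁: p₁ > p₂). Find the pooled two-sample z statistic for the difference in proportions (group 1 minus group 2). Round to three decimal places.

p̂₁ = 107/176 ≈ 0.60795, p̂₂ = 331/560 ≈ 0.59107.
Pooled p̂ = (107+331)/(176+560) = 438/736 = 0.59511.
SE = √(0.240954 × 0.00746753) = 0.04242.
z = (0.60795 − 0.59107)/0.04242 = 0.01688/0.04242 = 0.398.

z = 0.398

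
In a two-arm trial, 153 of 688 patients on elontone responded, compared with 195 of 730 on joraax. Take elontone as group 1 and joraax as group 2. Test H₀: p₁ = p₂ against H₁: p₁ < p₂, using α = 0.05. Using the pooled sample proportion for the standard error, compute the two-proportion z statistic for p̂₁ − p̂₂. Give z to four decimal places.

z = -1.9566

p̂₁ = 153/688 = 0.222384, p̂₂ = 195/730 = 0.267123.
Pooled p̂ = (153+195)/(688+730) = 348/1418 = 0.245416.
SE = √(0.185187 × 0.00282335) = 0.022866.
z = (0.222384 − 0.267123)/0.022866 = -0.044739/0.022866 = -1.9566.
p-value = P(Z < -1.957) ≈ 0.0252; since p < α = 0.05, reject H₀.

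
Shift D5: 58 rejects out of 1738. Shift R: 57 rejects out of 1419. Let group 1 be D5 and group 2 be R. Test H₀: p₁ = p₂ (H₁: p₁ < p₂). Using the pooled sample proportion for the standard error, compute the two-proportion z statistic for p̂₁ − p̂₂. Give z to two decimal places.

z = -1.01

p̂₁ = 58/1738 = 0.0334, p̂₂ = 57/1419 = 0.0402.
Pooled p̂ = (58+57)/(1738+1419) = 115/3157 = 0.0364.
SE = √(p̂(1−p̂)(1/n₁+1/n₂)) = √(0.0364·0.9636·0.0012801) = √(4.49314e-05) = 0.0067.
z = (0.0334 − 0.0402)/0.0067 = -0.0068/0.0067 = -1.01.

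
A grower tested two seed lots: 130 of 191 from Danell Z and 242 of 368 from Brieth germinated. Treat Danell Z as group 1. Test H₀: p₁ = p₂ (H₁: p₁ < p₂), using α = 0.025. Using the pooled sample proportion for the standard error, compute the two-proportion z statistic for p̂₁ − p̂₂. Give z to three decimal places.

p̂₁ = 130/191 ≈ 0.68063, p̂₂ = 242/368 ≈ 0.65761.
Pooled p̂ = (130+242)/(191+368) = 372/559 = 0.66547.
SE = √(p̂(1−p̂)(1/n₁+1/n₂)) = √(0.66547·0.33453·0.00795299) = √(0.00177048) = 0.04208.
z = (0.68063 − 0.65761)/0.04208 = 0.02302/0.04208 = 0.547.
p-value = P(Z < 0.547) ≈ 0.7078, so at α = 0.025 we fail to reject H₀.

z = 0.547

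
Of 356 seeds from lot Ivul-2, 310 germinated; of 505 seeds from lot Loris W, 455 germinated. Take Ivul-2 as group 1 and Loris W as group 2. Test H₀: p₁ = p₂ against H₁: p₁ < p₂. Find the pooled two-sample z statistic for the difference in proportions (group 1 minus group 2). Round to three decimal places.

z = -1.387

p̂₁ = 310/356 = 0.87079, p̂₂ = 455/505 = 0.90099.
Pooled p̂ = (310+455)/(356+505) = 765/861 = 0.88850.
SE = √(p̂(1−p̂)(1/n₁+1/n₂)) = √(0.88850·0.11150·0.00478919) = √(0.000474447) = 0.02178.
z = (0.87079 − 0.90099)/0.02178 = -0.03020/0.02178 = -1.387.
p-value = P(Z < -1.387) ≈ 0.0828.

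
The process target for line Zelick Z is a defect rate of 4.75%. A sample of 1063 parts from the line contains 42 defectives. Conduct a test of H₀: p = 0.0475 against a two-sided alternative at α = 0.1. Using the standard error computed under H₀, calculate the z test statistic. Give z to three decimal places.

p̂ = 42/1063 ≈ 0.03951.
Under H₀, SE = √(0.0475·0.9525/1063) = √(4.25623e-05) = 0.00652.
z = (0.03951 − 0.0475)/0.00652 = -0.00799/0.00652 = -1.225.
p-value = 2·P(Z > 1.225) ≈ 0.2207, so at α = 0.1 we fail to reject H₀.

z = -1.225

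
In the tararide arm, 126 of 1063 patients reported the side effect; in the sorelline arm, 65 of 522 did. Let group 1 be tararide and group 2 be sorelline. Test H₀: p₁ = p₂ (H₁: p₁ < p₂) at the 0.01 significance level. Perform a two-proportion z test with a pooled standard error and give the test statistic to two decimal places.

p̂₁ = 126/1063 ≈ 0.1185, p̂₂ = 65/522 ≈ 0.1245.
Pooled p̂ = (126+65)/(1063+522) = 191/1585 = 0.1205.
SE = √(0.105983 × 0.00285644) = 0.0174.
z = (0.1185 − 0.1245)/0.0174 = -0.0060/0.0174 = -0.34.
p-value = P(Z < -0.344) ≈ 0.3654, so at α = 0.01 we fail to reject H₀.

z = -0.34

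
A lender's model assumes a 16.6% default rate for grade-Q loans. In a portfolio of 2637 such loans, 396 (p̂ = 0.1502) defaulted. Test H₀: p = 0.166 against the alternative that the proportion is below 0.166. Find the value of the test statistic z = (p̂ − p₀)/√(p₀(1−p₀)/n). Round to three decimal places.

z = -2.185

p̂ = 396/2637 = 0.150171.
Under H₀, SE = √(0.166·0.834/2637) = √(5.25006e-05) = 0.007246.
z = (0.150171 − 0.166)/0.007246 = -0.015829/0.007246 = -2.185.
p-value = P(Z < -2.185) ≈ 0.0145.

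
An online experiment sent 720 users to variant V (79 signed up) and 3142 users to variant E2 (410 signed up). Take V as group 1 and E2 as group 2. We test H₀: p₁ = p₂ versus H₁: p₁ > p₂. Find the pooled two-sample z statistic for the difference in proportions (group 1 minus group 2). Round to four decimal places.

p̂₁ = 79/720 = 0.109722, p̂₂ = 410/3142 = 0.130490.
Pooled p̂ = (79+410)/(720+3142) = 489/3862 = 0.126618.
SE = √(0.110586 × 0.00170716) = 0.013740.
z = (0.109722 − 0.130490)/0.013740 = -0.020768/0.013740 = -1.5115.

z = -1.5115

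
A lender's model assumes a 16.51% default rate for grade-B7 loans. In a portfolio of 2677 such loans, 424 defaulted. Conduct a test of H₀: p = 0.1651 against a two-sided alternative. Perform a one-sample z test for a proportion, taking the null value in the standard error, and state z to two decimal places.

z = -0.94

p̂ = 424/2677 ≈ 0.158386.
Under H₀, SE = √(0.1651·0.8349/2677) = √(5.14912e-05) = 0.007176.
z = (0.158386 − 0.1651)/0.007176 = -0.006714/0.007176 = -0.94.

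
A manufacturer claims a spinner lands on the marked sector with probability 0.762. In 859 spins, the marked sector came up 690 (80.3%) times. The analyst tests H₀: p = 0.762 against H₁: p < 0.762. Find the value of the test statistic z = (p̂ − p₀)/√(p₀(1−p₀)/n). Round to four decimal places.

p̂ = 690/859 = 0.803260.
Standard error under H₀: √(0.762×0.238/859) = 0.014530.
z = (0.803260 − 0.762)/0.014530 = 0.041260/0.014530 = 2.8396.

z = 2.8396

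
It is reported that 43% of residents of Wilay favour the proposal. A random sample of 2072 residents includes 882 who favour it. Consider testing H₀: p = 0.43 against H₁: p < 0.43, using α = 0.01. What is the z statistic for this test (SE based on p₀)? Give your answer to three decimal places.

z = -0.398

p̂ = 882/2072 ≈ 0.425676.
Under H₀, SE = √(0.43·0.57/2072) = √(0.000118292) = 0.010876.
z = (0.425676 − 0.43)/0.010876 = -0.004324/0.010876 = -0.398.
p-value = P(Z < -0.398) ≈ 0.3455. With α = 0.01, fail to reject H₀.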